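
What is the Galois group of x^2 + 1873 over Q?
Gal(K/Q) = Z/2Z (cyclic of order 2)

x^2 + 1873 is irreducible over Q since -1873 is not a rational square. The splitting field Q(sqrt(-1873)) has degree 2 over Q, and its unique nontrivial automorphism is sqrt(-1873) ↦ -sqrt(-1873). Hence Gal(Q(sqrt(-1873))/Q) = Z/2Z.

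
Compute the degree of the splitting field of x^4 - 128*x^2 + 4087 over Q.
[K:Q] = 4

f factors as (x^2 - 67)(x^2 - 61); the splitting field is K = Q(sqrt(67), sqrt(61)). Since 67, 61, and 4087 are all non-squares in Q, the three subfields Q(sqrt(67)), Q(sqrt(61)), Q(sqrt(4087)) are distinct degree-2 extensions, so [K:Q] = 4 (Klein four Galois group).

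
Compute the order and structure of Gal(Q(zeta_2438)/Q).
|Gal(Q(zeta_2438)/Q)| = phi(2438) = 1144; group ≅ (Z/2438Z)^* ≅ Z/22Z × Z/52Z

The n-th cyclotomic polynomial Φ_2438(x) is the minimal polynomial of zeta_2438 over Q and has degree phi(2438) = 1144. So Q(zeta_2438) is a degree-1144 Galois extension with Galois group (Z/2438Z)^*. By CRT, (Z/2438Z)^* ≅ (Z/2Z)^* × (Z/23Z)^* × (Z/53Z)^*. Each prime-power unit group is (Z/2Z)^* ≅ trivial group (order 1); (Z/23Z)^* ≅ Z/22Z; (Z/53Z)^* ≅ Z/52Z. Hence Gal(Q(zeta_2438)/Q) ≅ Z/22Z × Z/52Z.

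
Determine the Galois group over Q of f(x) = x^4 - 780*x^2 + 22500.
Gal(K/Q) = Z/2Z (cyclic of order 2)

f factors as (x^2 - 30)(x^2 - 750), so the splitting field is K = Q(sqrt(30), sqrt(750)). The squarefree part of 30 is 30 and the squarefree part of 750 is also 30, so sqrt(30) and sqrt(750) are both rational multiples of sqrt(30). Hence Q(sqrt(30)) = Q(sqrt(750)) = Q(sqrt(30)), and the splitting field collapses to a single degree-2 extension with Galois group Z/2Z.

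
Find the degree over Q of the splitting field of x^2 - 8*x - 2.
[K:Q] = 2

The discriminant of x^2 + (-8)*x + (-2) is b^2 - 4c = 64 - (-8) = 72. Since 72 is not a perfect square in Q, the polynomial is irreducible over Q. Its two roots generate a degree-2 extension, so [K:Q] = 2.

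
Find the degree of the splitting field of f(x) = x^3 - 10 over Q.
[K:Q] = 6

x^3 - 10 has one real root r = 10^(1/3) and two complex roots r*zeta_3, r*zeta_3^2 where zeta_3 = e^(2*pi*i/3). The splitting field is Q(r, zeta_3). [Q(r):Q] = 3 and [Q(zeta_3):Q] = 2 with gcd = 1, so [Q(r, zeta_3):Q] = 3 * 2 = 6.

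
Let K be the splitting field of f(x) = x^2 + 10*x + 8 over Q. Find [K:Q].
[K:Q] = 2

The discriminant of x^2 + (10)*x + (8) is b^2 - 4c = 100 - (32) = 68. Since 68 is not a perfect square in Q, the polynomial is irreducible over Q. Its two roots generate a degree-2 extension, so [K:Q] = 2.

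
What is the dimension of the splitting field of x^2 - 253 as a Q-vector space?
[K:Q] = 2

The polynomial x^2 - 253 is irreducible over Q since 253 is not a perfect square. Its splitting field is Q(sqrt(253)), which has degree 2 over Q.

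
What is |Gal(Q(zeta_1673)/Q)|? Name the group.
|Gal(Q(zeta_1673)/Q)| = phi(1673) = 1428; group ≅ (Z/1673Z)^* ≅ Z/6Z × Z/238Z

The n-th cyclotomic polynomial Φ_1673(x) is the minimal polynomial of zeta_1673 over Q and has degree phi(1673) = 1428. So Q(zeta_1673) is a degree-1428 Galois extension with Galois group (Z/1673Z)^*. By CRT, (Z/1673Z)^* ≅ (Z/7Z)^* × (Z/239Z)^*. Each prime-power unit group is (Z/7Z)^* ≅ Z/6Z; (Z/239Z)^* ≅ Z/238Z. Hence Gal(Q(zeta_1673)/Q) ≅ Z/6Z × Z/238Z.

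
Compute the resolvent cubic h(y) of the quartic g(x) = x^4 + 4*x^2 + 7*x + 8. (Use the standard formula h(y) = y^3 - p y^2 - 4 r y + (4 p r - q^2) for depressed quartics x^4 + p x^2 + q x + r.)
h(y) = y^3 - 4*y^2 - 32*y + 79

Identify coefficients: p = 4, q = 7, r = 8.
Plug into h(y) = y^3 - p y^2 - 4 r y + (4 p r - q^2):
  h(y) = y^3 - (4) y^2 - 4*(8) y + (4*(4)*(8) - (7)^2)
       = y^3 + (-4) y^2 + (-32) y + (79).
Simplifying: h(y) = y^3 - 4*y^2 - 32*y + 79.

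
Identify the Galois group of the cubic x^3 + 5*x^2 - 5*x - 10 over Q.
Gal(K/Q) = S_3 (symmetric group of order 6)

Compute the discriminant of x^3 + (5)*x^2 + (-5)*x + (-10): Δ = 7925. Since Δ is not a rational square, the Galois group is not contained in A_3; it must be the full S_3 (irreducibility of the cubic rules out anything smaller).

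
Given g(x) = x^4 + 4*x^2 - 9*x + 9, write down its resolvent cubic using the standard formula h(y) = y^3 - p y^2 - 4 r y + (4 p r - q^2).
h(y) = y^3 - 4*y^2 - 36*y + 63

Identify coefficients: p = 4, q = -9, r = 9.
Plug into h(y) = y^3 - p y^2 - 4 r y + (4 p r - q^2):
  h(y) = y^3 - (4) y^2 - 4*(9) y + (4*(4)*(9) - (-9)^2)
       = y^3 + (-4) y^2 + (-36) y + (63).
Simplifying: h(y) = y^3 - 4*y^2 - 36*y + 63.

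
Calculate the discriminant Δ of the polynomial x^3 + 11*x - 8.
Δ = -7052

For a depressed cubic x^3 + p x + q the discriminant is Δ = -4 p^3 - 27 q^2 = -4*(11)^3 - 27*(-8)^2 = -5324 - 1728 = -7052.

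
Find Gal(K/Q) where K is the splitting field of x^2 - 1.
Gal(K/Q) = trivial group (order 1)

x^2 - 1 factors as (x - 1)(x + 1) over Q, so its splitting field is Q itself and the Galois group is trivial.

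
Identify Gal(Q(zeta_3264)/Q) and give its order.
|Gal(Q(zeta_3264)/Q)| = phi(3264) = 1024; group ≅ (Z/3264Z)^* ≅ Z/2Z × Z/2Z × Z/16Z × Z/16Z

The n-th cyclotomic polynomial Φ_3264(x) is the minimal polynomial of zeta_3264 over Q and has degree phi(3264) = 1024. So Q(zeta_3264) is a degree-1024 Galois extension with Galois group (Z/3264Z)^*. By CRT, (Z/3264Z)^* ≅ (Z/64Z)^* × (Z/3Z)^* × (Z/17Z)^*. Each prime-power unit group is (Z/64Z)^* ≅ Z/2Z × Z/16Z; (Z/3Z)^* ≅ Z/2Z; (Z/17Z)^* ≅ Z/16Z. Hence Gal(Q(zeta_3264)/Q) ≅ Z/2Z × Z/2Z × Z/16Z × Z/16Z.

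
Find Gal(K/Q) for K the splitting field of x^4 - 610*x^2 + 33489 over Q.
Gal(K/Q) = Z/2Z (cyclic of order 2)

f factors as (x^2 - 61)(x^2 - 549), so the splitting field is K = Q(sqrt(61), sqrt(549)). The squarefree part of 61 is 61 and the squarefree part of 549 is also 61, so sqrt(61) and sqrt(549) are both rational multiples of sqrt(61). Hence Q(sqrt(61)) = Q(sqrt(549)) = Q(sqrt(61)), and the splitting field collapses to a single degree-2 extension with Galois group Z/2Z.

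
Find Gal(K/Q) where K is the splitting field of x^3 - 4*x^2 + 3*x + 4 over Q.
Gal(K/Q) = S_3 (symmetric group of order 6)

Compute the discriminant of x^3 + (-4)*x^2 + (3)*x + (4): Δ = -236. Since Δ is not a rational square, the Galois group is not contained in A_3; it must be the full S_3 (irreducibility of the cubic rules out anything smaller).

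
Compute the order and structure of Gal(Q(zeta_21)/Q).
|Gal(Q(zeta_21)/Q)| = phi(21) = 12; group ≅ (Z/21Z)^* ≅ Z/2Z × Z/6Z

The n-th cyclotomic polynomial Φ_21(x) is the minimal polynomial of zeta_21 over Q and has degree phi(21) = 12. So Q(zeta_21) is a degree-12 Galois extension with Galois group (Z/21Z)^*. By CRT, (Z/21Z)^* ≅ (Z/3Z)^* × (Z/7Z)^*. Each prime-power unit group is (Z/3Z)^* ≅ Z/2Z; (Z/7Z)^* ≅ Z/6Z. Hence Gal(Q(zeta_21)/Q) ≅ Z/2Z × Z/6Z.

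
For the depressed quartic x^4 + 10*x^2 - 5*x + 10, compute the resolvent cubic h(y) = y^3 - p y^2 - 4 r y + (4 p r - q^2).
h(y) = y^3 - 10*y^2 - 40*y + 375

Identify coefficients: p = 10, q = -5, r = 10.
Plug into h(y) = y^3 - p y^2 - 4 r y + (4 p r - q^2):
  h(y) = y^3 - (10) y^2 - 4*(10) y + (4*(10)*(10) - (-5)^2)
       = y^3 + (-10) y^2 + (-40) y + (375).
Simplifying: h(y) = y^3 - 10*y^2 - 40*y + 375.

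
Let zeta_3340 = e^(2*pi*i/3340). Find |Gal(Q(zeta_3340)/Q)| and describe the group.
|Gal(Q(zeta_3340)/Q)| = phi(3340) = 1328; group ≅ (Z/3340Z)^* ≅ Z/2Z × Z/4Z × Z/166Z

The n-th cyclotomic polynomial Φ_3340(x) is the minimal polynomial of zeta_3340 over Q and has degree phi(3340) = 1328. So Q(zeta_3340) is a degree-1328 Galois extension with Galois group (Z/3340Z)^*. By CRT, (Z/3340Z)^* ≅ (Z/4Z)^* × (Z/5Z)^* × (Z/167Z)^*. Each prime-power unit group is (Z/4Z)^* ≅ Z/2Z; (Z/5Z)^* ≅ Z/4Z; (Z/167Z)^* ≅ Z/166Z. Hence Gal(Q(zeta_3340)/Q) ≅ Z/2Z × Z/4Z × Z/166Z.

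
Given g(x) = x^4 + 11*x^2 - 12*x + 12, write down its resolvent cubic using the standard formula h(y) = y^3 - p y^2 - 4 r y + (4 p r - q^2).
h(y) = y^3 - 11*y^2 - 48*y + 384

Identify coefficients: p = 11, q = -12, r = 12.
Plug into h(y) = y^3 - p y^2 - 4 r y + (4 p r - q^2):
  h(y) = y^3 - (11) y^2 - 4*(12) y + (4*(11)*(12) - (-12)^2)
       = y^3 + (-11) y^2 + (-48) y + (384).
Simplifying: h(y) = y^3 - 11*y^2 - 48*y + 384.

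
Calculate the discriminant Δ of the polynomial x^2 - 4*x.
Δ = 16

For a quadratic a x^2 + b x + c the discriminant is Δ = b^2 - 4ac = (-4)^2 - 4*(1)*(0) = 16 - (0) = 16.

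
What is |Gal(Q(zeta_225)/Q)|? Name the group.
|Gal(Q(zeta_225)/Q)| = phi(225) = 120; group ≅ (Z/225Z)^* ≅ Z/6Z × Z/20Z

The n-th cyclotomic polynomial Φ_225(x) is the minimal polynomial of zeta_225 over Q and has degree phi(225) = 120. So Q(zeta_225) is a degree-120 Galois extension with Galois group (Z/225Z)^*. By CRT, (Z/225Z)^* ≅ (Z/9Z)^* × (Z/25Z)^*. Each prime-power unit group is (Z/9Z)^* ≅ Z/6Z; (Z/25Z)^* ≅ Z/20Z. Hence Gal(Q(zeta_225)/Q) ≅ Z/6Z × Z/20Z.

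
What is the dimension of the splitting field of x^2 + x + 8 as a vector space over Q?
[K:Q] = 2

The discriminant of x^2 + (1)*x + (8) is b^2 - 4c = 1 - (32) = -31. Since -31 is not a perfect square in Q, the polynomial is irreducible over Q. Its two roots generate a degree-2 extension, so [K:Q] = 2.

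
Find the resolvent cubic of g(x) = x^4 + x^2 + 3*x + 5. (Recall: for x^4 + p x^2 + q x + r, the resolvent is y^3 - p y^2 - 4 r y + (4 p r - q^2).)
h(y) = y^3 - y^2 - 20*y + 11

Identify coefficients: p = 1, q = 3, r = 5.
Plug into h(y) = y^3 - p y^2 - 4 r y + (4 p r - q^2):
  h(y) = y^3 - (1) y^2 - 4*(5) y + (4*(1)*(5) - (3)^2)
       = y^3 + (-1) y^2 + (-20) y + (11).
Simplifying: h(y) = y^3 - y^2 - 20*y + 11.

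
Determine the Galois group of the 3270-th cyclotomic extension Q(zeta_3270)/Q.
|Gal(Q(zeta_3270)/Q)| = phi(3270) = 864; group ≅ (Z/3270Z)^* ≅ Z/2Z × Z/4Z × Z/108Z

The n-th cyclotomic polynomial Φ_3270(x) is the minimal polynomial of zeta_3270 over Q and has degree phi(3270) = 864. So Q(zeta_3270) is a degree-864 Galois extension with Galois group (Z/3270Z)^*. By CRT, (Z/3270Z)^* ≅ (Z/2Z)^* × (Z/3Z)^* × (Z/5Z)^* × (Z/109Z)^*. Each prime-power unit group is (Z/2Z)^* ≅ trivial group (order 1); (Z/3Z)^* ≅ Z/2Z; (Z/5Z)^* ≅ Z/4Z; (Z/109Z)^* ≅ Z/108Z. Hence Gal(Q(zeta_3270)/Q) ≅ Z/2Z × Z/4Z × Z/108Z.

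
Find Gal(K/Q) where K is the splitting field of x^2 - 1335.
Gal(K/Q) = Z/2Z (cyclic of order 2)

x^2 - 1335 is irreducible over Q since 1335 is not a rational square. The splitting field Q(sqrt(1335)) has degree 2 over Q, and its unique nontrivial automorphism is sqrt(1335) ↦ -sqrt(1335). Hence Gal(Q(sqrt(1335))/Q) = Z/2Z.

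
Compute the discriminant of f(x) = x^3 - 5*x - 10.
Δ = -2200

For a depressed cubic x^3 + p x + q the discriminant is Δ = -4 p^3 - 27 q^2 = -4*(-5)^3 - 27*(-10)^2 = 500 - 2700 = -2200.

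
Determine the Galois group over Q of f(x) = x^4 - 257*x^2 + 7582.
Gal(K/Q) = V_4 (Klein four-group, Z/2Z × Z/2Z)

f factors as (x^2 - 223)(x^2 - 34), so the splitting field is K = Q(sqrt(223), sqrt(34)). The elements 223, 34, 7582 are all non-squares in Q, so sqrt(223) and sqrt(34) generate independent quadratic extensions. Thus [K:Q] = 4 and Gal(K/Q) is generated by the two order-2 automorphisms sqrt(223) ↦ -sqrt(223) and sqrt(34) ↦ -sqrt(34), giving V_4.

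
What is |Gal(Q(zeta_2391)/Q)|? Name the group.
|Gal(Q(zeta_2391)/Q)| = phi(2391) = 1592; group ≅ (Z/2391Z)^* ≅ Z/2Z × Z/796Z

The n-th cyclotomic polynomial Φ_2391(x) is the minimal polynomial of zeta_2391 over Q and has degree phi(2391) = 1592. So Q(zeta_2391) is a degree-1592 Galois extension with Galois group (Z/2391Z)^*. By CRT, (Z/2391Z)^* ≅ (Z/3Z)^* × (Z/797Z)^*. Each prime-power unit group is (Z/3Z)^* ≅ Z/2Z; (Z/797Z)^* ≅ Z/796Z. Hence Gal(Q(zeta_2391)/Q) ≅ Z/2Z × Z/796Z.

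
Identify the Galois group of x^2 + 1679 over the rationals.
Gal(K/Q) = Z/2Z (cyclic of order 2)

x^2 + 1679 is irreducible over Q since -1679 is not a rational square. The splitting field Q(sqrt(-1679)) has degree 2 over Q, and its unique nontrivial automorphism is sqrt(-1679) ↦ -sqrt(-1679). Hence Gal(Q(sqrt(-1679))/Q) = Z/2Z.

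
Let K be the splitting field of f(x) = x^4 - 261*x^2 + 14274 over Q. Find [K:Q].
[K:Q] = 4

f factors as (x^2 - 78)(x^2 - 183); the splitting field is K = Q(sqrt(78), sqrt(183)). Since 78, 183, and 14274 are all non-squares in Q, the three subfields Q(sqrt(78)), Q(sqrt(183)), Q(sqrt(14274)) are distinct degree-2 extensions, so [K:Q] = 4 (Klein four Galois group).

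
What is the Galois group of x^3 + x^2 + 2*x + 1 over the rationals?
Gal(K/Q) = S_3 (symmetric group of order 6)

Compute the discriminant of x^3 + (1)*x^2 + (2)*x + (1): Δ = -23. Since Δ is not a rational square, the Galois group is not contained in A_3; it must be the full S_3 (irreducibility of the cubic rules out anything smaller).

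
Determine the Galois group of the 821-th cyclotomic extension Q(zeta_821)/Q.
|Gal(Q(zeta_821)/Q)| = phi(821) = 820; group ≅ (Z/821Z)^* ≅ Z/820Z

The n-th cyclotomic polynomial Φ_821(x) is the minimal polynomial of zeta_821 over Q and has degree phi(821) = 820. So Q(zeta_821) is a degree-820 Galois extension with Galois group (Z/821Z)^*. (Z/821Z)^* is cyclic since 821 is an odd prime power (or 4). Hence Gal(Q(zeta_821)/Q) ≅ Z/820Z.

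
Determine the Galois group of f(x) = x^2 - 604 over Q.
Gal(K/Q) = Z/2Z (cyclic of order 2)

x^2 - 604 is irreducible over Q since 604 is not a rational square. The splitting field Q(sqrt(604)) has degree 2 over Q, and its unique nontrivial automorphism is sqrt(604) ↦ -sqrt(604). Hence Gal(Q(sqrt(604))/Q) = Z/2Z.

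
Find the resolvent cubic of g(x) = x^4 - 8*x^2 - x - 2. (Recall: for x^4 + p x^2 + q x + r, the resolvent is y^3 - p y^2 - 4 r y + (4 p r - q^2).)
h(y) = y^3 + 8*y^2 + 8*y + 63

Identify coefficients: p = -8, q = -1, r = -2.
Plug into h(y) = y^3 - p y^2 - 4 r y + (4 p r - q^2):
  h(y) = y^3 - (-8) y^2 - 4*(-2) y + (4*(-8)*(-2) - (-1)^2)
       = y^3 + (8) y^2 + (8) y + (63).
Simplifying: h(y) = y^3 + 8*y^2 + 8*y + 63.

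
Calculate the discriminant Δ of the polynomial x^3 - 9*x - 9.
Δ = 729

For a depressed cubic x^3 + p x + q the discriminant is Δ = -4 p^3 - 27 q^2 = -4*(-9)^3 - 27*(-9)^2 = 2916 - 2187 = 729.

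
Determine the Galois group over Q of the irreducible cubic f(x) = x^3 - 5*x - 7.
Gal(K/Q) = S_3 (symmetric group of order 6)

Compute the discriminant of x^3 + (0)*x^2 + (-5)*x + (-7): Δ = -823. Since Δ is not a rational square, the Galois group is not contained in A_3; it must be the full S_3 (irreducibility of the cubic rules out anything smaller).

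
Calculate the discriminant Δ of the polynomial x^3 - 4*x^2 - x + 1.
Δ = 321

For x^3 + a x^2 + b x + c the discriminant is Δ = 18 a b c - 4 a^3 c + a^2 b^2 - 4 b^3 - 27 c^2.
Plug a = -4, b = -1, c = 1:
  18*(-4)*(-1)*(1) - 4*(-4)^3*(1) + (-4)^2*(-1)^2 - 4*(-1)^3 - 27*(1)^2
  = 72 + (256) + 16 + (4) + (-27)
  = 321.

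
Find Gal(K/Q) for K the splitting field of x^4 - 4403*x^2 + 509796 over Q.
Gal(K/Q) = Z/2Z (cyclic of order 2)

f factors as (x^2 - 119)(x^2 - 4284), so the splitting field is K = Q(sqrt(119), sqrt(4284)). The squarefree part of 119 is 119 and the squarefree part of 4284 is also 119, so sqrt(119) and sqrt(4284) are both rational multiples of sqrt(119). Hence Q(sqrt(119)) = Q(sqrt(4284)) = Q(sqrt(119)), and the splitting field collapses to a single degree-2 extension with Galois group Z/2Z.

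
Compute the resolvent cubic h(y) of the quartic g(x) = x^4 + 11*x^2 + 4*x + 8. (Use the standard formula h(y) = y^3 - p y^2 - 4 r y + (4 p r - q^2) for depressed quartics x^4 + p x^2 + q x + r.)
h(y) = y^3 - 11*y^2 - 32*y + 336

Identify coefficients: p = 11, q = 4, r = 8.
Plug into h(y) = y^3 - p y^2 - 4 r y + (4 p r - q^2):
  h(y) = y^3 - (11) y^2 - 4*(8) y + (4*(11)*(8) - (4)^2)
       = y^3 + (-11) y^2 + (-32) y + (336).
Simplifying: h(y) = y^3 - 11*y^2 - 32*y + 336.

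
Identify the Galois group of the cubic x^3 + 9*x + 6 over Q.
Gal(K/Q) = S_3 (symmetric group of order 6)

Compute the discriminant of x^3 + (0)*x^2 + (9)*x + (6): Δ = -3888. Since Δ is not a rational square, the Galois group is not contained in A_3; it must be the full S_3 (irreducibility of the cubic rules out anything smaller).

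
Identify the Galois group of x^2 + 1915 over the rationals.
Gal(K/Q) = Z/2Z (cyclic of order 2)

x^2 + 1915 is irreducible over Q since -1915 is not a rational square. The splitting field Q(sqrt(-1915)) has degree 2 over Q, and its unique nontrivial automorphism is sqrt(-1915) ↦ -sqrt(-1915). Hence Gal(Q(sqrt(-1915))/Q) = Z/2Z.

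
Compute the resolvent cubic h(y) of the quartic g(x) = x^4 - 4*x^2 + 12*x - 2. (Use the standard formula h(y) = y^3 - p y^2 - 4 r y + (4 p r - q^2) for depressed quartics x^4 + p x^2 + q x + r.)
h(y) = y^3 + 4*y^2 + 8*y - 112

Identify coefficients: p = -4, q = 12, r = -2.
Plug into h(y) = y^3 - p y^2 - 4 r y + (4 p r - q^2):
  h(y) = y^3 - (-4) y^2 - 4*(-2) y + (4*(-4)*(-2) - (12)^2)
       = y^3 + (4) y^2 + (8) y + (-112).
Simplifying: h(y) = y^3 + 4*y^2 + 8*y - 112.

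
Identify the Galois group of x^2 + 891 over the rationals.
Gal(K/Q) = Z/2Z (cyclic of order 2)

x^2 + 891 is irreducible over Q since -891 is not a rational square. The splitting field Q(sqrt(-891)) has degree 2 over Q, and its unique nontrivial automorphism is sqrt(-891) ↦ -sqrt(-891). Hence Gal(Q(sqrt(-891))/Q) = Z/2Z.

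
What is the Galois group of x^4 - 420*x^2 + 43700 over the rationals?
Gal(K/Q) = V_4 (Klein four-group, Z/2Z × Z/2Z)

f factors as (x^2 - 190)(x^2 - 230), so the splitting field is K = Q(sqrt(190), sqrt(230)). The elements 190, 230, 43700 are all non-squares in Q, so sqrt(190) and sqrt(230) generate independent quadratic extensions. Thus [K:Q] = 4 and Gal(K/Q) is generated by the two order-2 automorphisms sqrt(190) ↦ -sqrt(190) and sqrt(230) ↦ -sqrt(230), giving V_4.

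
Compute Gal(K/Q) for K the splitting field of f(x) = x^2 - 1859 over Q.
Gal(K/Q) = Z/2Z (cyclic of order 2)

x^2 - 1859 is irreducible over Q since 1859 is not a rational square. The splitting field Q(sqrt(1859)) has degree 2 over Q, and its unique nontrivial automorphism is sqrt(1859) ↦ -sqrt(1859). Hence Gal(Q(sqrt(1859))/Q) = Z/2Z.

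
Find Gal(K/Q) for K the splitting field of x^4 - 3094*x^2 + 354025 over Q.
Gal(K/Q) = Z/2Z (cyclic of order 2)

f factors as (x^2 - 2975)(x^2 - 119), so the splitting field is K = Q(sqrt(2975), sqrt(119)). The squarefree part of 2975 is 119 and the squarefree part of 119 is also 119, so sqrt(2975) and sqrt(119) are both rational multiples of sqrt(119). Hence Q(sqrt(2975)) = Q(sqrt(119)) = Q(sqrt(119)), and the splitting field collapses to a single degree-2 extension with Galois group Z/2Z.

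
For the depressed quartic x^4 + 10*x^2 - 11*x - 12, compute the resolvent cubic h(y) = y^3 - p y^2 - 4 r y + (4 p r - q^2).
h(y) = y^3 - 10*y^2 + 48*y - 601

Identify coefficients: p = 10, q = -11, r = -12.
Plug into h(y) = y^3 - p y^2 - 4 r y + (4 p r - q^2):
  h(y) = y^3 - (10) y^2 - 4*(-12) y + (4*(10)*(-12) - (-11)^2)
       = y^3 + (-10) y^2 + (48) y + (-601).
Simplifying: h(y) = y^3 - 10*y^2 + 48*y - 601.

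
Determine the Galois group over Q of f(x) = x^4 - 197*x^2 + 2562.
Gal(K/Q) = V_4 (Klein four-group, Z/2Z × Z/2Z)

f factors as (x^2 - 183)(x^2 - 14), so the splitting field is K = Q(sqrt(183), sqrt(14)). The elements 183, 14, 2562 are all non-squares in Q, so sqrt(183) and sqrt(14) generate independent quadratic extensions. Thus [K:Q] = 4 and Gal(K/Q) is generated by the two order-2 automorphisms sqrt(183) ↦ -sqrt(183) and sqrt(14) ↦ -sqrt(14), giving V_4.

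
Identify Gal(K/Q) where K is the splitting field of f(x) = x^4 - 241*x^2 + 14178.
Gal(K/Q) = V_4 (Klein four-group, Z/2Z × Z/2Z)

f factors as (x^2 - 139)(x^2 - 102), so the splitting field is K = Q(sqrt(139), sqrt(102)). The elements 139, 102, 14178 are all non-squares in Q, so sqrt(139) and sqrt(102) generate independent quadratic extensions. Thus [K:Q] = 4 and Gal(K/Q) is generated by the two order-2 automorphisms sqrt(139) ↦ -sqrt(139) and sqrt(102) ↦ -sqrt(102), giving V_4.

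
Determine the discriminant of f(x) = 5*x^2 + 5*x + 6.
Δ = -95

For a quadratic a x^2 + b x + c the discriminant is Δ = b^2 - 4ac = (5)^2 - 4*(5)*(6) = 25 - (120) = -95.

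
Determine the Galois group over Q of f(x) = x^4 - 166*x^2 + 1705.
Gal(K/Q) = V_4 (Klein four-group, Z/2Z × Z/2Z)

f factors as (x^2 - 11)(x^2 - 155), so the splitting field is K = Q(sqrt(11), sqrt(155)). The elements 11, 155, 1705 are all non-squares in Q, so sqrt(11) and sqrt(155) generate independent quadratic extensions. Thus [K:Q] = 4 and Gal(K/Q) is generated by the two order-2 automorphisms sqrt(11) ↦ -sqrt(11) and sqrt(155) ↦ -sqrt(155), giving V_4.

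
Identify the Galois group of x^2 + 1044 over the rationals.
Gal(K/Q) = Z/2Z (cyclic of order 2)

x^2 + 1044 is irreducible over Q since -1044 is not a rational square. The splitting field Q(sqrt(-1044)) has degree 2 over Q, and its unique nontrivial automorphism is sqrt(-1044) ↦ -sqrt(-1044). Hence Gal(Q(sqrt(-1044))/Q) = Z/2Z.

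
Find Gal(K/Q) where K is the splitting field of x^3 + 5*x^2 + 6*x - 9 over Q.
Gal(K/Q) = S_3 (symmetric group of order 6)

Compute the discriminant of x^3 + (5)*x^2 + (6)*x + (-9): Δ = -2511. Since Δ is not a rational square, the Galois group is not contained in A_3; it must be the full S_3 (irreducibility of the cubic rules out anything smaller).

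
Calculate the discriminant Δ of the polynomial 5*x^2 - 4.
Δ = 80

For a quadratic a x^2 + b x + c the discriminant is Δ = b^2 - 4ac = (0)^2 - 4*(5)*(-4) = 0 - (-80) = 80.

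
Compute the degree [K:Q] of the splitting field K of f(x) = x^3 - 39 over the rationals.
[K:Q] = 6

x^3 - 39 has one real root r = 39^(1/3) and two complex roots r*zeta_3, r*zeta_3^2 where zeta_3 = e^(2*pi*i/3). The splitting field is Q(r, zeta_3). [Q(r):Q] = 3 and [Q(zeta_3):Q] = 2 with gcd = 1, so [Q(r, zeta_3):Q] = 3 * 2 = 6.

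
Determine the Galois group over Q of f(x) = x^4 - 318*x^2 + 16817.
Gal(K/Q) = V_4 (Klein four-group, Z/2Z × Z/2Z)

f factors as (x^2 - 67)(x^2 - 251), so the splitting field is K = Q(sqrt(67), sqrt(251)). The elements 67, 251, 16817 are all non-squares in Q, so sqrt(67) and sqrt(251) generate independent quadratic extensions. Thus [K:Q] = 4 and Gal(K/Q) is generated by the two order-2 automorphisms sqrt(67) ↦ -sqrt(67) and sqrt(251) ↦ -sqrt(251), giving V_4.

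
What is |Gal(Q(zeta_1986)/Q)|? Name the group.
|Gal(Q(zeta_1986)/Q)| = phi(1986) = 660; group ≅ (Z/1986Z)^* ≅ Z/2Z × Z/330Z

The n-th cyclotomic polynomial Φ_1986(x) is the minimal polynomial of zeta_1986 over Q and has degree phi(1986) = 660. So Q(zeta_1986) is a degree-660 Galois extension with Galois group (Z/1986Z)^*. By CRT, (Z/1986Z)^* ≅ (Z/2Z)^* × (Z/3Z)^* × (Z/331Z)^*. Each prime-power unit group is (Z/2Z)^* ≅ trivial group (order 1); (Z/3Z)^* ≅ Z/2Z; (Z/331Z)^* ≅ Z/330Z. Hence Gal(Q(zeta_1986)/Q) ≅ Z/2Z × Z/330Z.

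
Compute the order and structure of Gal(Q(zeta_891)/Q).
|Gal(Q(zeta_891)/Q)| = phi(891) = 540; group ≅ (Z/891Z)^* ≅ Z/10Z × Z/54Z

The n-th cyclotomic polynomial Φ_891(x) is the minimal polynomial of zeta_891 over Q and has degree phi(891) = 540. So Q(zeta_891) is a degree-540 Galois extension with Galois group (Z/891Z)^*. By CRT, (Z/891Z)^* ≅ (Z/81Z)^* × (Z/11Z)^*. Each prime-power unit group is (Z/81Z)^* ≅ Z/54Z; (Z/11Z)^* ≅ Z/10Z. Hence Gal(Q(zeta_891)/Q) ≅ Z/10Z × Z/54Z.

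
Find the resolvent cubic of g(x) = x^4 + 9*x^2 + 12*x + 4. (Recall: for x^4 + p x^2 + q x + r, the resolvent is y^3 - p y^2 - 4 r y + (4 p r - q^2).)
h(y) = y^3 - 9*y^2 - 16*y

Identify coefficients: p = 9, q = 12, r = 4.
Plug into h(y) = y^3 - p y^2 - 4 r y + (4 p r - q^2):
  h(y) = y^3 - (9) y^2 - 4*(4) y + (4*(9)*(4) - (12)^2)
       = y^3 + (-9) y^2 + (-16) y + (0).
Simplifying: h(y) = y^3 - 9*y^2 - 16*y.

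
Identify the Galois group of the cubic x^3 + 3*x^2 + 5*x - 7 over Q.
Gal(K/Q) = S_3 (symmetric group of order 6)

Compute the discriminant of x^3 + (3)*x^2 + (5)*x + (-7): Δ = -2732. Since Δ is not a rational square, the Galois group is not contained in A_3; it must be the full S_3 (irreducibility of the cubic rules out anything smaller).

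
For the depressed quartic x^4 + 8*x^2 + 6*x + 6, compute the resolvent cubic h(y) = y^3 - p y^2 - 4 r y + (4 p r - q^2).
h(y) = y^3 - 8*y^2 - 24*y + 156

Identify coefficients: p = 8, q = 6, r = 6.
Plug into h(y) = y^3 - p y^2 - 4 r y + (4 p r - q^2):
  h(y) = y^3 - (8) y^2 - 4*(6) y + (4*(8)*(6) - (6)^2)
       = y^3 + (-8) y^2 + (-24) y + (156).
Simplifying: h(y) = y^3 - 8*y^2 - 24*y + 156.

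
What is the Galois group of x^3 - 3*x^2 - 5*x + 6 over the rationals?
Gal(K/Q) = S_3 (symmetric group of order 6)

Compute the discriminant of x^3 + (-3)*x^2 + (-5)*x + (6): Δ = 2021. Since Δ is not a rational square, the Galois group is not contained in A_3; it must be the full S_3 (irreducibility of the cubic rules out anything smaller).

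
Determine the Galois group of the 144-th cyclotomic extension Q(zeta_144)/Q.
|Gal(Q(zeta_144)/Q)| = phi(144) = 48; group ≅ (Z/144Z)^* ≅ Z/2Z × Z/4Z × Z/6Z

The n-th cyclotomic polynomial Φ_144(x) is the minimal polynomial of zeta_144 over Q and has degree phi(144) = 48. So Q(zeta_144) is a degree-48 Galois extension with Galois group (Z/144Z)^*. By CRT, (Z/144Z)^* ≅ (Z/16Z)^* × (Z/9Z)^*. Each prime-power unit group is (Z/16Z)^* ≅ Z/2Z × Z/4Z; (Z/9Z)^* ≅ Z/6Z. Hence Gal(Q(zeta_144)/Q) ≅ Z/2Z × Z/4Z × Z/6Z.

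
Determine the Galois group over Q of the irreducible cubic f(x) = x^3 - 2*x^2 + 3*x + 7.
Gal(K/Q) = S_3 (symmetric group of order 6)

Compute the discriminant of x^3 + (-2)*x^2 + (3)*x + (7): Δ = -1927. Since Δ is not a rational square, the Galois group is not contained in A_3; it must be the full S_3 (irreducibility of the cubic rules out anything smaller).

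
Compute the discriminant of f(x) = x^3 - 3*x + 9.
Δ = -2079

For a depressed cubic x^3 + p x + q the discriminant is Δ = -4 p^3 - 27 q^2 = -4*(-3)^3 - 27*(9)^2 = 108 - 2187 = -2079.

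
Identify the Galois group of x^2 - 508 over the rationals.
Gal(K/Q) = Z/2Z (cyclic of order 2)

x^2 - 508 is irreducible over Q since 508 is not a rational square. The splitting field Q(sqrt(508)) has degree 2 over Q, and its unique nontrivial automorphism is sqrt(508) ↦ -sqrt(508). Hence Gal(Q(sqrt(508))/Q) = Z/2Z.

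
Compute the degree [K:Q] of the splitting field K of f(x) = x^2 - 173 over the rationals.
[K:Q] = 2

The polynomial x^2 - 173 is irreducible over Q since 173 is not a perfect square. Its splitting field is Q(sqrt(173)), which has degree 2 over Q.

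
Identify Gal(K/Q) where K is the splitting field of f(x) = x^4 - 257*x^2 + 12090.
Gal(K/Q) = V_4 (Klein four-group, Z/2Z × Z/2Z)

f factors as (x^2 - 62)(x^2 - 195), so the splitting field is K = Q(sqrt(62), sqrt(195)). The elements 62, 195, 12090 are all non-squares in Q, so sqrt(62) and sqrt(195) generate independent quadratic extensions. Thus [K:Q] = 4 and Gal(K/Q) is generated by the two order-2 automorphisms sqrt(62) ↦ -sqrt(62) and sqrt(195) ↦ -sqrt(195), giving V_4.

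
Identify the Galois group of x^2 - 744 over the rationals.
Gal(K/Q) = Z/2Z (cyclic of order 2)

x^2 - 744 is irreducible over Q since 744 is not a rational square. The splitting field Q(sqrt(744)) has degree 2 over Q, and its unique nontrivial automorphism is sqrt(744) ↦ -sqrt(744). Hence Gal(Q(sqrt(744))/Q) = Z/2Z.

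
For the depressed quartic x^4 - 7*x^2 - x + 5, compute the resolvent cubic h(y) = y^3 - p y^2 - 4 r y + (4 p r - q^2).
h(y) = y^3 + 7*y^2 - 20*y - 141

Identify coefficients: p = -7, q = -1, r = 5.
Plug into h(y) = y^3 - p y^2 - 4 r y + (4 p r - q^2):
  h(y) = y^3 - (-7) y^2 - 4*(5) y + (4*(-7)*(5) - (-1)^2)
       = y^3 + (7) y^2 + (-20) y + (-141).
Simplifying: h(y) = y^3 + 7*y^2 - 20*y - 141.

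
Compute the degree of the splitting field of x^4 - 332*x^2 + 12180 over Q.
[K:Q] = 4

f factors as (x^2 - 42)(x^2 - 290); the splitting field is K = Q(sqrt(42), sqrt(290)). Since 42, 290, and 12180 are all non-squares in Q, the three subfields Q(sqrt(42)), Q(sqrt(290)), Q(sqrt(12180)) are distinct degree-2 extensions, so [K:Q] = 4 (Klein four Galois group).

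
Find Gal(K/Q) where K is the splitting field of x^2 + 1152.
Gal(K/Q) = Z/2Z (cyclic of order 2)

x^2 + 1152 is irreducible over Q since -1152 is not a rational square. The splitting field Q(sqrt(-1152)) has degree 2 over Q, and its unique nontrivial automorphism is sqrt(-1152) ↦ -sqrt(-1152). Hence Gal(Q(sqrt(-1152))/Q) = Z/2Z.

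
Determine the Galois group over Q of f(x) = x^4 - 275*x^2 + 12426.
Gal(K/Q) = V_4 (Klein four-group, Z/2Z × Z/2Z)

f factors as (x^2 - 57)(x^2 - 218), so the splitting field is K = Q(sqrt(57), sqrt(218)). The elements 57, 218, 12426 are all non-squares in Q, so sqrt(57) and sqrt(218) generate independent quadratic extensions. Thus [K:Q] = 4 and Gal(K/Q) is generated by the two order-2 automorphisms sqrt(57) ↦ -sqrt(57) and sqrt(218) ↦ -sqrt(218), giving V_4.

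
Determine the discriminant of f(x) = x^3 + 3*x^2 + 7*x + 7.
Δ = -364

For x^3 + a x^2 + b x + c the discriminant is Δ = 18 a b c - 4 a^3 c + a^2 b^2 - 4 b^3 - 27 c^2.
Plug a = 3, b = 7, c = 7:
  18*(3)*(7)*(7) - 4*(3)^3*(7) + (3)^2*(7)^2 - 4*(7)^3 - 27*(7)^2
  = 2646 + (-756) + 441 + (-1372) + (-1323)
  = -364.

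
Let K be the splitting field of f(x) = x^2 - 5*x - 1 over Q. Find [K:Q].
[K:Q] = 2

The discriminant of x^2 + (-5)*x + (-1) is b^2 - 4c = 25 - (-4) = 29. Since 29 is not a perfect square in Q, the polynomial is irreducible over Q. Its two roots generate a degree-2 extension, so [K:Q] = 2.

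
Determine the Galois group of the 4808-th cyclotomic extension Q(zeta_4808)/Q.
|Gal(Q(zeta_4808)/Q)| = phi(4808) = 2400; group ≅ (Z/4808Z)^* ≅ Z/2Z × Z/2Z × Z/600Z

The n-th cyclotomic polynomial Φ_4808(x) is the minimal polynomial of zeta_4808 over Q and has degree phi(4808) = 2400. So Q(zeta_4808) is a degree-2400 Galois extension with Galois group (Z/4808Z)^*. By CRT, (Z/4808Z)^* ≅ (Z/8Z)^* × (Z/601Z)^*. Each prime-power unit group is (Z/8Z)^* ≅ Z/2Z × Z/2Z; (Z/601Z)^* ≅ Z/600Z. Hence Gal(Q(zeta_4808)/Q) ≅ Z/2Z × Z/2Z × Z/600Z.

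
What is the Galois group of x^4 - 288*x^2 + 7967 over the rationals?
Gal(K/Q) = V_4 (Klein four-group, Z/2Z × Z/2Z)

f factors as (x^2 - 31)(x^2 - 257), so the splitting field is K = Q(sqrt(31), sqrt(257)). The elements 31, 257, 7967 are all non-squares in Q, so sqrt(31) and sqrt(257) generate independent quadratic extensions. Thus [K:Q] = 4 and Gal(K/Q) is generated by the two order-2 automorphisms sqrt(31) ↦ -sqrt(31) and sqrt(257) ↦ -sqrt(257), giving V_4.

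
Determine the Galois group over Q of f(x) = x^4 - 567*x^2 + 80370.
Gal(K/Q) = V_4 (Klein four-group, Z/2Z × Z/2Z)

f factors as (x^2 - 282)(x^2 - 285), so the splitting field is K = Q(sqrt(282), sqrt(285)). The elements 282, 285, 80370 are all non-squares in Q, so sqrt(282) and sqrt(285) generate independent quadratic extensions. Thus [K:Q] = 4 and Gal(K/Q) is generated by the two order-2 automorphisms sqrt(282) ↦ -sqrt(282) and sqrt(285) ↦ -sqrt(285), giving V_4.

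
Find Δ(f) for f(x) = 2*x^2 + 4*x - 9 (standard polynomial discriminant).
Δ = 88

For a quadratic a x^2 + b x + c the discriminant is Δ = b^2 - 4ac = (4)^2 - 4*(2)*(-9) = 16 - (-72) = 88.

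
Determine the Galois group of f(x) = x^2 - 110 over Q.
Gal(K/Q) = Z/2Z (cyclic of order 2)

x^2 - 110 is irreducible over Q since 110 is not a rational square. The splitting field Q(sqrt(110)) has degree 2 over Q, and its unique nontrivial automorphism is sqrt(110) ↦ -sqrt(110). Hence Gal(Q(sqrt(110))/Q) = Z/2Z.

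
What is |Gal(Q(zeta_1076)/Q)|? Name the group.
|Gal(Q(zeta_1076)/Q)| = phi(1076) = 536; group ≅ (Z/1076Z)^* ≅ Z/2Z × Z/268Z

The n-th cyclotomic polynomial Φ_1076(x) is the minimal polynomial of zeta_1076 over Q and has degree phi(1076) = 536. So Q(zeta_1076) is a degree-536 Galois extension with Galois group (Z/1076Z)^*. By CRT, (Z/1076Z)^* ≅ (Z/4Z)^* × (Z/269Z)^*. Each prime-power unit group is (Z/4Z)^* ≅ Z/2Z; (Z/269Z)^* ≅ Z/268Z. Hence Gal(Q(zeta_1076)/Q) ≅ Z/2Z × Z/268Z.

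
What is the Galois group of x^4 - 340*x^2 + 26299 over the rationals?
Gal(K/Q) = V_4 (Klein four-group, Z/2Z × Z/2Z)

f factors as (x^2 - 119)(x^2 - 221), so the splitting field is K = Q(sqrt(119), sqrt(221)). The elements 119, 221, 26299 are all non-squares in Q, so sqrt(119) and sqrt(221) generate independent quadratic extensions. Thus [K:Q] = 4 and Gal(K/Q) is generated by the two order-2 automorphisms sqrt(119) ↦ -sqrt(119) and sqrt(221) ↦ -sqrt(221), giving V_4.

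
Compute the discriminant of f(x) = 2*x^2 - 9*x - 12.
Δ = 177

For a quadratic a x^2 + b x + c the discriminant is Δ = b^2 - 4ac = (-9)^2 - 4*(2)*(-12) = 81 - (-96) = 177.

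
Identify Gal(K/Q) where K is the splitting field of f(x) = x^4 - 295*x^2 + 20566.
Gal(K/Q) = V_4 (Klein four-group, Z/2Z × Z/2Z)

f factors as (x^2 - 113)(x^2 - 182), so the splitting field is K = Q(sqrt(113), sqrt(182)). The elements 113, 182, 20566 are all non-squares in Q, so sqrt(113) and sqrt(182) generate independent quadratic extensions. Thus [K:Q] = 4 and Gal(K/Q) is generated by the two order-2 automorphisms sqrt(113) ↦ -sqrt(113) and sqrt(182) ↦ -sqrt(182), giving V_4.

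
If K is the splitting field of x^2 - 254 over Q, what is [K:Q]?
[K:Q] = 2

The polynomial x^2 - 254 is irreducible over Q since 254 is not a perfect square. Its splitting field is Q(sqrt(254)), which has degree 2 over Q.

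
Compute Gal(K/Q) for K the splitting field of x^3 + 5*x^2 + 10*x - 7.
Gal(K/Q) = S_3 (symmetric group of order 6)

Compute the discriminant of x^3 + (5)*x^2 + (10)*x + (-7): Δ = -5623. Since Δ is not a rational square, the Galois group is not contained in A_3; it must be the full S_3 (irreducibility of the cubic rules out anything smaller).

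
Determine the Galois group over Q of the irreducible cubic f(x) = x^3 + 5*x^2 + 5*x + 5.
Gal(K/Q) = S_3 (symmetric group of order 6)

Compute the discriminant of x^3 + (5)*x^2 + (5)*x + (5): Δ = -800. Since Δ is not a rational square, the Galois group is not contained in A_3; it must be the full S_3 (irreducibility of the cubic rules out anything smaller).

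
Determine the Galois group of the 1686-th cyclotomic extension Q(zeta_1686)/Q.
|Gal(Q(zeta_1686)/Q)| = phi(1686) = 560; group ≅ (Z/1686Z)^* ≅ Z/2Z × Z/280Z

The n-th cyclotomic polynomial Φ_1686(x) is the minimal polynomial of zeta_1686 over Q and has degree phi(1686) = 560. So Q(zeta_1686) is a degree-560 Galois extension with Galois group (Z/1686Z)^*. By CRT, (Z/1686Z)^* ≅ (Z/2Z)^* × (Z/3Z)^* × (Z/281Z)^*. Each prime-power unit group is (Z/2Z)^* ≅ trivial group (order 1); (Z/3Z)^* ≅ Z/2Z; (Z/281Z)^* ≅ Z/280Z. Hence Gal(Q(zeta_1686)/Q) ≅ Z/2Z × Z/280Z.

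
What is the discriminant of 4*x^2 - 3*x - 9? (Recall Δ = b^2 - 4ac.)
Δ = 153

For a quadratic a x^2 + b x + c the discriminant is Δ = b^2 - 4ac = (-3)^2 - 4*(4)*(-9) = 9 - (-144) = 153.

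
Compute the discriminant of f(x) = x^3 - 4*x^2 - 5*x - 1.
Δ = 257

For x^3 + a x^2 + b x + c the discriminant is Δ = 18 a b c - 4 a^3 c + a^2 b^2 - 4 b^3 - 27 c^2.
Plug a = -4, b = -5, c = -1:
  18*(-4)*(-5)*(-1) - 4*(-4)^3*(-1) + (-4)^2*(-5)^2 - 4*(-5)^3 - 27*(-1)^2
  = -360 + (-256) + 400 + (500) + (-27)
  = 257.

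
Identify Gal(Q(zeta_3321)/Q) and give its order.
|Gal(Q(zeta_3321)/Q)| = phi(3321) = 2160; group ≅ (Z/3321Z)^* ≅ Z/40Z × Z/54Z

The n-th cyclotomic polynomial Φ_3321(x) is the minimal polynomial of zeta_3321 over Q and has degree phi(3321) = 2160. So Q(zeta_3321) is a degree-2160 Galois extension with Galois group (Z/3321Z)^*. By CRT, (Z/3321Z)^* ≅ (Z/81Z)^* × (Z/41Z)^*. Each prime-power unit group is (Z/81Z)^* ≅ Z/54Z; (Z/41Z)^* ≅ Z/40Z. Hence Gal(Q(zeta_3321)/Q) ≅ Z/40Z × Z/54Z.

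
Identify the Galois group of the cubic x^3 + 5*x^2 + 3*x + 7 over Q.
Gal(K/Q) = S_3 (symmetric group of order 6)

Compute the discriminant of x^3 + (5)*x^2 + (3)*x + (7): Δ = -2816. Since Δ is not a rational square, the Galois group is not contained in A_3; it must be the full S_3 (irreducibility of the cubic rules out anything smaller).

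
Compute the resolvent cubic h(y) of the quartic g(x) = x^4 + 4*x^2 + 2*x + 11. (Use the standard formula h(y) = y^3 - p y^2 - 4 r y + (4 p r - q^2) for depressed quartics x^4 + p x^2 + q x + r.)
h(y) = y^3 - 4*y^2 - 44*y + 172

Identify coefficients: p = 4, q = 2, r = 11.
Plug into h(y) = y^3 - p y^2 - 4 r y + (4 p r - q^2):
  h(y) = y^3 - (4) y^2 - 4*(11) y + (4*(4)*(11) - (2)^2)
       = y^3 + (-4) y^2 + (-44) y + (172).
Simplifying: h(y) = y^3 - 4*y^2 - 44*y + 172.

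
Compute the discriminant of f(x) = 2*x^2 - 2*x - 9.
Δ = 76

For a quadratic a x^2 + b x + c the discriminant is Δ = b^2 - 4ac = (-2)^2 - 4*(2)*(-9) = 4 - (-72) = 76.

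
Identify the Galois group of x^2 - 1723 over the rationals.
Gal(K/Q) = Z/2Z (cyclic of order 2)

x^2 - 1723 is irreducible over Q since 1723 is not a rational square. The splitting field Q(sqrt(1723)) has degree 2 over Q, and its unique nontrivial automorphism is sqrt(1723) ↦ -sqrt(1723). Hence Gal(Q(sqrt(1723))/Q) = Z/2Z.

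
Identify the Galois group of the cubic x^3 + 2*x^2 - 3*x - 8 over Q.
Gal(K/Q) = S_3 (symmetric group of order 6)

Compute the discriminant of x^3 + (2)*x^2 + (-3)*x + (-8): Δ = -464. Since Δ is not a rational square, the Galois group is not contained in A_3; it must be the full S_3 (irreducibility of the cubic rules out anything smaller).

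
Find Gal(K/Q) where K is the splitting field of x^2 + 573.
Gal(K/Q) = Z/2Z (cyclic of order 2)

x^2 + 573 is irreducible over Q since -573 is not a rational square. The splitting field Q(sqrt(-573)) has degree 2 over Q, and its unique nontrivial automorphism is sqrt(-573) ↦ -sqrt(-573). Hence Gal(Q(sqrt(-573))/Q) = Z/2Z.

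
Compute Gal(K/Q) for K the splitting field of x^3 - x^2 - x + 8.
Gal(K/Q) = S_3 (symmetric group of order 6)

Compute the discriminant of x^3 + (-1)*x^2 + (-1)*x + (8): Δ = -1547. Since Δ is not a rational square, the Galois group is not contained in A_3; it must be the full S_3 (irreducibility of the cubic rules out anything smaller).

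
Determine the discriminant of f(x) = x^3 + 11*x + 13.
Δ = -9887

For a depressed cubic x^3 + p x + q the discriminant is Δ = -4 p^3 - 27 q^2 = -4*(11)^3 - 27*(13)^2 = -5324 - 4563 = -9887.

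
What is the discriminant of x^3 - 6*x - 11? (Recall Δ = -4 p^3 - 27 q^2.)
Δ = -2403

For a depressed cubic x^3 + p x + q the discriminant is Δ = -4 p^3 - 27 q^2 = -4*(-6)^3 - 27*(-11)^2 = 864 - 3267 = -2403.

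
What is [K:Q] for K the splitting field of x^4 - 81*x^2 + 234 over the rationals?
[K:Q] = 4

f factors as (x^2 - 78)(x^2 - 3); the splitting field is K = Q(sqrt(78), sqrt(3)). Since 78, 3, and 234 are all non-squares in Q, the three subfields Q(sqrt(78)), Q(sqrt(3)), Q(sqrt(234)) are distinct degree-2 extensions, so [K:Q] = 4 (Klein four Galois group).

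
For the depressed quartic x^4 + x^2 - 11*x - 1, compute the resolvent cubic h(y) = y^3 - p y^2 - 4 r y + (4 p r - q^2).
h(y) = y^3 - y^2 + 4*y - 125

Identify coefficients: p = 1, q = -11, r = -1.
Plug into h(y) = y^3 - p y^2 - 4 r y + (4 p r - q^2):
  h(y) = y^3 - (1) y^2 - 4*(-1) y + (4*(1)*(-1) - (-11)^2)
       = y^3 + (-1) y^2 + (4) y + (-125).
Simplifying: h(y) = y^3 - y^2 + 4*y - 125.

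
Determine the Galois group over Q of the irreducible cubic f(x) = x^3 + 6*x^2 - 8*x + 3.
Gal(K/Q) = S_3 (symmetric group of order 6)

Compute the discriminant of x^3 + (6)*x^2 + (-8)*x + (3): Δ = -1075. Since Δ is not a rational square, the Galois group is not contained in A_3; it must be the full S_3 (irreducibility of the cubic rules out anything smaller).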